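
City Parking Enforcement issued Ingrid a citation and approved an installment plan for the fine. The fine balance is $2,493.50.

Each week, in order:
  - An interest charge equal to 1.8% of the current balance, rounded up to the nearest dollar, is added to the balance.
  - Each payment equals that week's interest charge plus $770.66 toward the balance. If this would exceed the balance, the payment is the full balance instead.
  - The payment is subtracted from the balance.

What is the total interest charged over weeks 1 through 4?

# | Opening | Interest | Payment | End bal
1 | $2,493.50 | $45.00 | $815.66 | $1,722.84
2 | $1,722.84 | $32.00 | $802.66 | $952.18
3 | $952.18 | $18.00 | $788.66 | $181.52
4 | $181.52 | $4.00 | $185.52 | $0.00
Total interest: $45.00 + $32.00 + $18.00 + $4.00 = $99.00

$99.00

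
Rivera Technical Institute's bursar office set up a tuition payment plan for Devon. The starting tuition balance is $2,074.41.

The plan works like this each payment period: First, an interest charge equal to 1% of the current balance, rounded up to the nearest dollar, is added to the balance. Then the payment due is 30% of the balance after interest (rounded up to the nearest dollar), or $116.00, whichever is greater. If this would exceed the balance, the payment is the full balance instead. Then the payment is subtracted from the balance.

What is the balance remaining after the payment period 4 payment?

$517.41

Payment period 1: opening $2,074.41; interest $21.00 → $2,095.41; payment $629.00; balance $1,466.41
Payment period 2: opening $1,466.41; interest $15.00 → $1,481.41; payment $445.00; balance $1,036.41
Payment period 3: opening $1,036.41; interest $11.00 → $1,047.41; payment $315.00; balance $732.41
Payment period 4: opening $732.41; interest $8.00 → $740.41; payment $223.00; balance $517.41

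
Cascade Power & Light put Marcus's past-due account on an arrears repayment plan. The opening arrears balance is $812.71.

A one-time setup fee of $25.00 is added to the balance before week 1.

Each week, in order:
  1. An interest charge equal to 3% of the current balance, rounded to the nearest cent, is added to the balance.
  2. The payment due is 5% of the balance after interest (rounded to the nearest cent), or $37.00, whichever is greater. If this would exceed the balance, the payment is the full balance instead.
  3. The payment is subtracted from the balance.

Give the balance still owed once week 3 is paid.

$784.83

Week 1: $837.71 +$25.13 interest = $862.84; pay $43.14 → $819.70
Week 2: $819.70 +$24.59 interest = $844.29; pay $42.21 → $802.08
Week 3: $802.08 +$24.06 interest = $826.14; pay $41.31 → $784.83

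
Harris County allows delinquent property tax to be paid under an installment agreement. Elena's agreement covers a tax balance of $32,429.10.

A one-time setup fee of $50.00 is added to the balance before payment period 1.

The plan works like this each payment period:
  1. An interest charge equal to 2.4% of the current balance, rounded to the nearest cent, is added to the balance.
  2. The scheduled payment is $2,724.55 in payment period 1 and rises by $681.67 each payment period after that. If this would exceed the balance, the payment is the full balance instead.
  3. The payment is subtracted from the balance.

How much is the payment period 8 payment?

Payment period 1: $32,479.10 +$779.50 interest = $33,258.60; pay $2,724.55 → $30,534.05
Payment period 2: $30,534.05 +$732.82 interest = $31,266.87; pay $3,406.22 → $27,860.65
Payment period 3: $27,860.65 +$668.66 interest = $28,529.31; pay $4,087.89 → $24,441.42
Payment period 4: $24,441.42 +$586.59 interest = $25,028.01; pay $4,769.56 → $20,258.45
Payment period 5: $20,258.45 +$486.20 interest = $20,744.65; pay $5,451.23 → $15,293.42
Payment period 6: $15,293.42 +$367.04 interest = $15,660.46; pay $6,132.90 → $9,527.56
Payment period 7: $9,527.56 +$228.66 interest = $9,756.22; pay $6,814.57 → $2,941.65
Payment period 8: $2,941.65 +$70.60 interest = $3,012.25; pay $3,012.25 → $0.00

$3,012.25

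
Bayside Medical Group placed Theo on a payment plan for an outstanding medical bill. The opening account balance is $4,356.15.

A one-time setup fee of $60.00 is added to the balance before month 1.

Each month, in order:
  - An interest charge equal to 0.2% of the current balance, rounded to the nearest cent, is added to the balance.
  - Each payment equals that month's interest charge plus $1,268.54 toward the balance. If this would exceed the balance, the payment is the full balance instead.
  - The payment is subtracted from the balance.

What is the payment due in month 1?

Month 1: $4,416.15 +$8.83 interest = $4,424.98; pay $1,277.37 → $3,147.61

$1,277.37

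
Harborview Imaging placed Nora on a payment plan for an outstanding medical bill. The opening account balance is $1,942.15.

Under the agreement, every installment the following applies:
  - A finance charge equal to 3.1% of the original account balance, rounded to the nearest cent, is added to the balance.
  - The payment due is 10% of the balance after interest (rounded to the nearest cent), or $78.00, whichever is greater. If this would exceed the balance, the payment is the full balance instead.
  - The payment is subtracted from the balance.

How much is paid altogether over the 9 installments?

$1,399.66

# | Opening | Interest | Payment | End bal
1 | $1,942.15 | $60.21 | $200.24 | $1,802.12
2 | $1,802.12 | $60.21 | $186.23 | $1,676.10
3 | $1,676.10 | $60.21 | $173.63 | $1,562.68
4 | $1,562.68 | $60.21 | $162.29 | $1,460.60
5 | $1,460.60 | $60.21 | $152.08 | $1,368.73
6 | $1,368.73 | $60.21 | $142.89 | $1,286.05
7 | $1,286.05 | $60.21 | $134.63 | $1,211.63
8 | $1,211.63 | $60.21 | $127.18 | $1,144.66
9 | $1,144.66 | $60.21 | $120.49 | $1,084.38
Total paid: $1,399.66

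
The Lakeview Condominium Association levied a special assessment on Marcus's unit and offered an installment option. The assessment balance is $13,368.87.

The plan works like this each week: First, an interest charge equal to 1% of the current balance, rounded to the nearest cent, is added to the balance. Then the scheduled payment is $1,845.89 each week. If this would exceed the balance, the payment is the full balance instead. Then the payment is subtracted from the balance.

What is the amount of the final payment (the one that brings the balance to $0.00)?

Week 1: opening $13,368.87; interest $133.69 → $13,502.56; payment $1,845.89; balance $11,656.67
Week 2: opening $11,656.67; interest $116.57 → $11,773.24; payment $1,845.89; balance $9,927.35
Week 3: opening $9,927.35; interest $99.27 → $10,026.62; payment $1,845.89; balance $8,180.73
Week 4: opening $8,180.73; interest $81.81 → $8,262.54; payment $1,845.89; balance $6,416.65
Week 5: opening $6,416.65; interest $64.17 → $6,480.82; payment $1,845.89; balance $4,634.93
Week 6: opening $4,634.93; interest $46.35 → $4,681.28; payment $1,845.89; balance $2,835.39
Week 7: opening $2,835.39; interest $28.35 → $2,863.74; payment $1,845.89; balance $1,017.85
Week 8: opening $1,017.85; interest $10.18 → $1,028.03; payment $1,028.03; balance $0.00

$1,028.03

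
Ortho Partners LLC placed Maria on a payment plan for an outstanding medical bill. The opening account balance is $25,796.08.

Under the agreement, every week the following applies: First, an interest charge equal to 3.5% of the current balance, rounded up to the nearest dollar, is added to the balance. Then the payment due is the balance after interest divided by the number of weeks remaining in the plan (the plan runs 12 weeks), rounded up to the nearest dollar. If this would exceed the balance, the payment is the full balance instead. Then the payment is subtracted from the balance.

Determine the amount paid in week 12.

Week 1: opening $25,796.08; interest $903.00 → $26,699.08; payment $2,225.00; balance $24,474.08
Week 2: opening $24,474.08; interest $857.00 → $25,331.08; payment $2,303.00; balance $23,028.08
Week 3: opening $23,028.08; interest $806.00 → $23,834.08; payment $2,384.00; balance $21,450.08
Week 4: opening $21,450.08; interest $751.00 → $22,201.08; payment $2,467.00; balance $19,734.08
Week 5: opening $19,734.08; interest $691.00 → $20,425.08; payment $2,554.00; balance $17,871.08
Week 6: opening $17,871.08; interest $626.00 → $18,497.08; payment $2,643.00; balance $15,854.08
Week 7: opening $15,854.08; interest $555.00 → $16,409.08; payment $2,735.00; balance $13,674.08
Week 8: opening $13,674.08; interest $479.00 → $14,153.08; payment $2,831.00; balance $11,322.08
Week 9: opening $11,322.08; interest $397.00 → $11,719.08; payment $2,930.00; balance $8,789.08
Week 10: opening $8,789.08; interest $308.00 → $9,097.08; payment $3,033.00; balance $6,064.08
Week 11: opening $6,064.08; interest $213.00 → $6,277.08; payment $3,139.00; balance $3,138.08
Week 12: opening $3,138.08; interest $110.00 → $3,248.08; payment $3,248.08; balance $0.00

$3,248.08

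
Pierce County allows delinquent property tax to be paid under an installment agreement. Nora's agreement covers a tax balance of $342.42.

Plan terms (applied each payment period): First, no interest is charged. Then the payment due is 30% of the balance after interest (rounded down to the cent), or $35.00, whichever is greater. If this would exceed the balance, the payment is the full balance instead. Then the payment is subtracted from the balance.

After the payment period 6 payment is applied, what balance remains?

# | Opening | Payment | End bal
1 | $342.42 | $102.72 | $239.70
2 | $239.70 | $71.91 | $167.79
3 | $167.79 | $50.33 | $117.46
4 | $117.46 | $35.23 | $82.23
5 | $82.23 | $35.00 | $47.23
6 | $47.23 | $35.00 | $12.23

$12.23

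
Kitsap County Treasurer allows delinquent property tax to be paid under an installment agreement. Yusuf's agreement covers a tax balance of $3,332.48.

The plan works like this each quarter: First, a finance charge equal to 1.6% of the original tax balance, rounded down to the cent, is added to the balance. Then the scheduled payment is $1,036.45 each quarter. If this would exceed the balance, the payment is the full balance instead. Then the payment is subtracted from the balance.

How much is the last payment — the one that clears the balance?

$436.37

# | Opening | Interest | Payment | End bal
1 | $3,332.48 | $53.31 | $1,036.45 | $2,349.34
2 | $2,349.34 | $53.31 | $1,036.45 | $1,366.20
3 | $1,366.20 | $53.31 | $1,036.45 | $383.06
4 | $383.06 | $53.31 | $436.37 | $0.00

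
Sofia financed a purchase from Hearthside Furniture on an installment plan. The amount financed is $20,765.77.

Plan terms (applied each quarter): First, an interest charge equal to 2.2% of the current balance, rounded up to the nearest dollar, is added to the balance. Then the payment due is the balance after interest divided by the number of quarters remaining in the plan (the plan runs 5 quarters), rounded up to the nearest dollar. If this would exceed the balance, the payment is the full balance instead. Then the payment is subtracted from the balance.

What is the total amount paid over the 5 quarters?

Quarter 1: opening $20,765.77; interest $457.00 → $21,222.77; payment $4,245.00; balance $16,977.77
Quarter 2: opening $16,977.77; interest $374.00 → $17,351.77; payment $4,338.00; balance $13,013.77
Quarter 3: opening $13,013.77; interest $287.00 → $13,300.77; payment $4,434.00; balance $8,866.77
Quarter 4: opening $8,866.77; interest $196.00 → $9,062.77; payment $4,532.00; balance $4,530.77
Quarter 5: opening $4,530.77; interest $100.00 → $4,630.77; payment $4,630.77; balance $0.00
Total paid: $22,179.77

$22,179.77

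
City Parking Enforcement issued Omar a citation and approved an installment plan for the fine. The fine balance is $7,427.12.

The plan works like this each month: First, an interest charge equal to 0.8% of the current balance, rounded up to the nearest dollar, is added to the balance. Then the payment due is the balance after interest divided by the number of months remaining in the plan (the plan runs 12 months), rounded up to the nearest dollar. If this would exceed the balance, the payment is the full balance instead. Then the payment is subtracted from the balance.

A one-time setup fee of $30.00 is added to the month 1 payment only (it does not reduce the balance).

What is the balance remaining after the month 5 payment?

Month 1: opening $7,427.12; interest $60.00 → $7,487.12; payment $624.00 (+ $30.00 fee); balance $6,863.12
Month 2: opening $6,863.12; interest $55.00 → $6,918.12; payment $629.00; balance $6,289.12
Month 3: opening $6,289.12; interest $51.00 → $6,340.12; payment $635.00; balance $5,705.12
Month 4: opening $5,705.12; interest $46.00 → $5,751.12; payment $640.00; balance $5,111.12
Month 5: opening $5,111.12; interest $41.00 → $5,152.12; payment $645.00; balance $4,507.12

$4,507.12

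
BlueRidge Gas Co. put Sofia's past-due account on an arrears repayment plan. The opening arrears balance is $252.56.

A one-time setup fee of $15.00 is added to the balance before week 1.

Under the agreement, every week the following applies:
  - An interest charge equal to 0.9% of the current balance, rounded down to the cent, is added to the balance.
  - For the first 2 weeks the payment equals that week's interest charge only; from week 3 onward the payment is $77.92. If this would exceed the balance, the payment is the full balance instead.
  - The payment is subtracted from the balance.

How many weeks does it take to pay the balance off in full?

# | Opening | Interest | Payment | End bal
1 | $267.56 | $2.40 | $2.40 | $267.56
2 | $267.56 | $2.40 | $2.40 | $267.56
3 | $267.56 | $2.40 | $77.92 | $192.04
4 | $192.04 | $1.72 | $77.92 | $115.84
5 | $115.84 | $1.04 | $77.92 | $38.96
6 | $38.96 | $0.35 | $39.31 | $0.00
Balance reaches $0.00 in week 6.

6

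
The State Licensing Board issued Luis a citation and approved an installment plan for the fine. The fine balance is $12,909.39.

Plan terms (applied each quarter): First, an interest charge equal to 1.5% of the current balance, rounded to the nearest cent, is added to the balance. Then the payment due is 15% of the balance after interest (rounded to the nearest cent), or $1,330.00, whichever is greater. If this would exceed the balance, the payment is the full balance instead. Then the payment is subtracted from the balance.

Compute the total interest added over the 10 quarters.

# | Opening | Interest | Payment | End bal
1 | $12,909.39 | $193.64 | $1,965.45 | $11,137.58
2 | $11,137.58 | $167.06 | $1,695.70 | $9,608.94
3 | $9,608.94 | $144.13 | $1,462.96 | $8,290.11
4 | $8,290.11 | $124.35 | $1,330.00 | $7,084.46
5 | $7,084.46 | $106.27 | $1,330.00 | $5,860.73
6 | $5,860.73 | $87.91 | $1,330.00 | $4,618.64
7 | $4,618.64 | $69.28 | $1,330.00 | $3,357.92
8 | $3,357.92 | $50.37 | $1,330.00 | $2,078.29
9 | $2,078.29 | $31.17 | $1,330.00 | $779.46
10 | $779.46 | $11.69 | $791.15 | $0.00
Total interest: $193.64 + $167.06 + $144.13 + $124.35 + $106.27 + $87.91 + $69.28 + $50.37 + $31.17 + $11.69 = $985.87

$985.87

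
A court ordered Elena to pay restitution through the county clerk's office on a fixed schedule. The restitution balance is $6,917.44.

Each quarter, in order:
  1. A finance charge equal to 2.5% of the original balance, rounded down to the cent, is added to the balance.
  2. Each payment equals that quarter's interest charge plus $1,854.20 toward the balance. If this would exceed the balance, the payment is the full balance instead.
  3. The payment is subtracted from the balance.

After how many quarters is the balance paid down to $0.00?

4

Quarter 1: opening $6,917.44; interest $172.93 → $7,090.37; payment $2,027.13; balance $5,063.24
Quarter 2: opening $5,063.24; interest $172.93 → $5,236.17; payment $2,027.13; balance $3,209.04
Quarter 3: opening $3,209.04; interest $172.93 → $3,381.97; payment $2,027.13; balance $1,354.84
Quarter 4: opening $1,354.84; interest $172.93 → $1,527.77; payment $1,527.77; balance $0.00
Balance reaches $0.00 in quarter 4.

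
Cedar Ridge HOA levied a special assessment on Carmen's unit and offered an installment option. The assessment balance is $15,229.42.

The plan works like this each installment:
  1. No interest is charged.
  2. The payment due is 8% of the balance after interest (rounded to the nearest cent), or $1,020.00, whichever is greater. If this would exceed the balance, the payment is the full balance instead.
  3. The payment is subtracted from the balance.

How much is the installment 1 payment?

$1,218.35

Installment 1: opening $15,229.42; payment $1,218.35; balance $14,011.07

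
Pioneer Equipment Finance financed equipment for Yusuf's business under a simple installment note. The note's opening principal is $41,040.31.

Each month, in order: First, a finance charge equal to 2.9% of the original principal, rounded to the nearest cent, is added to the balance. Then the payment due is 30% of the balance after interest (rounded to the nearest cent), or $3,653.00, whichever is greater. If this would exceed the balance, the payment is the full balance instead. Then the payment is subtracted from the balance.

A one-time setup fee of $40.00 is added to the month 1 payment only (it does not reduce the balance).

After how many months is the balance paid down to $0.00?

9

Month 1: opening $41,040.31; interest $1,190.17 → $42,230.48; payment $12,669.14 (+ $40.00 fee); balance $29,561.34
Month 2: opening $29,561.34; interest $1,190.17 → $30,751.51; payment $9,225.45; balance $21,526.06
Month 3: opening $21,526.06; interest $1,190.17 → $22,716.23; payment $6,814.87; balance $15,901.36
Month 4: opening $15,901.36; interest $1,190.17 → $17,091.53; payment $5,127.46; balance $11,964.07
Month 5: opening $11,964.07; interest $1,190.17 → $13,154.24; payment $3,946.27; balance $9,207.97
Month 6: opening $9,207.97; interest $1,190.17 → $10,398.14; payment $3,653.00; balance $6,745.14
Month 7: opening $6,745.14; interest $1,190.17 → $7,935.31; payment $3,653.00; balance $4,282.31
Month 8: opening $4,282.31; interest $1,190.17 → $5,472.48; payment $3,653.00; balance $1,819.48
Month 9: opening $1,819.48; interest $1,190.17 → $3,009.65; payment $3,009.65; balance $0.00
Balance reaches $0.00 in month 9.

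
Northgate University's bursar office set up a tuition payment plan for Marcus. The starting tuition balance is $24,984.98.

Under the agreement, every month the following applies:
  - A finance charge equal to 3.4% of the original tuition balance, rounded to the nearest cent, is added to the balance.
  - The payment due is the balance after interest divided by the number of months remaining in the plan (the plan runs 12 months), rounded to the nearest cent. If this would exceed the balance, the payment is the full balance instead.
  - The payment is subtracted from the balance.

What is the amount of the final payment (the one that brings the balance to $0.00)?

$4,718.22

Month 1: opening $24,984.98; interest $849.49 → $25,834.47; payment $2,152.87; balance $23,681.60
Month 2: opening $23,681.60; interest $849.49 → $24,531.09; payment $2,230.10; balance $22,300.99
Month 3: opening $22,300.99; interest $849.49 → $23,150.48; payment $2,315.05; balance $20,835.43
Month 4: opening $20,835.43; interest $849.49 → $21,684.92; payment $2,409.44; balance $19,275.48
Month 5: opening $19,275.48; interest $849.49 → $20,124.97; payment $2,515.62; balance $17,609.35
Month 6: opening $17,609.35; interest $849.49 → $18,458.84; payment $2,636.98; balance $15,821.86
Month 7: opening $15,821.86; interest $849.49 → $16,671.35; payment $2,778.56; balance $13,892.79
Month 8: opening $13,892.79; interest $849.49 → $14,742.28; payment $2,948.46; balance $11,793.82
Month 9: opening $11,793.82; interest $849.49 → $12,643.31; payment $3,160.83; balance $9,482.48
Month 10: opening $9,482.48; interest $849.49 → $10,331.97; payment $3,443.99; balance $6,887.98
Month 11: opening $6,887.98; interest $849.49 → $7,737.47; payment $3,868.74; balance $3,868.73
Month 12: opening $3,868.73; interest $849.49 → $4,718.22; payment $4,718.22; balance $0.00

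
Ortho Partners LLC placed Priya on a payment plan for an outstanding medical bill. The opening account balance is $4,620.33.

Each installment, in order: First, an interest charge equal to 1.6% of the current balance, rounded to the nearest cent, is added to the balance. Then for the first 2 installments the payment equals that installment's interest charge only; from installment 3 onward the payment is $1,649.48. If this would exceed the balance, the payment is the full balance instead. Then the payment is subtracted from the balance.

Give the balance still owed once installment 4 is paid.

$1,444.02

Installment 1: opening $4,620.33; interest $73.93 → $4,694.26; payment $73.93; balance $4,620.33
Installment 2: opening $4,620.33; interest $73.93 → $4,694.26; payment $73.93; balance $4,620.33
Installment 3: opening $4,620.33; interest $73.93 → $4,694.26; payment $1,649.48; balance $3,044.78
Installment 4: opening $3,044.78; interest $48.72 → $3,093.50; payment $1,649.48; balance $1,444.02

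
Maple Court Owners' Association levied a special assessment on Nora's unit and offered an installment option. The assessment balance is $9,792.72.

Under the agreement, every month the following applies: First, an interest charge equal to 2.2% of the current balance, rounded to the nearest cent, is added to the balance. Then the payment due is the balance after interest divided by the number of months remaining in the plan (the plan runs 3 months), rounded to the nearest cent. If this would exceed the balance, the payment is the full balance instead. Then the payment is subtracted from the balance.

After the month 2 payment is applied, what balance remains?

# | Opening | Interest | Payment | End bal
1 | $9,792.72 | $215.44 | $3,336.05 | $6,672.11
2 | $6,672.11 | $146.79 | $3,409.45 | $3,409.45

$3,409.45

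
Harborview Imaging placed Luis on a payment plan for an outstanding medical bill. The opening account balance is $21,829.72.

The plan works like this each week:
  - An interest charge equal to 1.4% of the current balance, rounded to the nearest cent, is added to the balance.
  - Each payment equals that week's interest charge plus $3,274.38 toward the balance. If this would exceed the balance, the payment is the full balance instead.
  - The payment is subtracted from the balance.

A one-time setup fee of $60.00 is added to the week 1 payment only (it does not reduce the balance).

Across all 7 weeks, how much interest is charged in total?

$1,176.64

Week 1: $21,829.72 +$305.62 interest = $22,135.34; pay $3,580.00 (+ $60.00 fee) → $18,555.34
Week 2: $18,555.34 +$259.77 interest = $18,815.11; pay $3,534.15 → $15,280.96
Week 3: $15,280.96 +$213.93 interest = $15,494.89; pay $3,488.31 → $12,006.58
Week 4: $12,006.58 +$168.09 interest = $12,174.67; pay $3,442.47 → $8,732.20
Week 5: $8,732.20 +$122.25 interest = $8,854.45; pay $3,396.63 → $5,457.82
Week 6: $5,457.82 +$76.41 interest = $5,534.23; pay $3,350.79 → $2,183.44
Week 7: $2,183.44 +$30.57 interest = $2,214.01; pay $2,214.01 → $0.00
Total interest: $305.62 + $259.77 + $213.93 + $168.09 + $122.25 + $76.41 + $30.57 = $1,176.64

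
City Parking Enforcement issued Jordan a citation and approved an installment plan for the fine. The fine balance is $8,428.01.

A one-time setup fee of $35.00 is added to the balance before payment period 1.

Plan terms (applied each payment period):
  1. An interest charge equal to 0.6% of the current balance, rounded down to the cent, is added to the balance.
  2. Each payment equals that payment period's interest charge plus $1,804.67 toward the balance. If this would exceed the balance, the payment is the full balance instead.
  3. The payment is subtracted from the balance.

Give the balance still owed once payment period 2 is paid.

Payment period 1: opening $8,463.01; interest $50.77 → $8,513.78; payment $1,855.44; balance $6,658.34
Payment period 2: opening $6,658.34; interest $39.95 → $6,698.29; payment $1,844.62; balance $4,853.67

$4,853.67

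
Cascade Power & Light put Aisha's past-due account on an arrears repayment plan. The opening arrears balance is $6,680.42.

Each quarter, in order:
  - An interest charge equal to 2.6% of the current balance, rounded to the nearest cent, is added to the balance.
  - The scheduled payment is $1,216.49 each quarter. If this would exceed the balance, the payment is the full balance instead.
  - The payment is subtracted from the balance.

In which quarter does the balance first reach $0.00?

# | Opening | Interest | Payment | End bal
1 | $6,680.42 | $173.69 | $1,216.49 | $5,637.62
2 | $5,637.62 | $146.58 | $1,216.49 | $4,567.71
3 | $4,567.71 | $118.76 | $1,216.49 | $3,469.98
4 | $3,469.98 | $90.22 | $1,216.49 | $2,343.71
5 | $2,343.71 | $60.94 | $1,216.49 | $1,188.16
6 | $1,188.16 | $30.89 | $1,216.49 | $2.56
7 | $2.56 | $0.07 | $2.63 | $0.00
Balance reaches $0.00 in quarter 7.

7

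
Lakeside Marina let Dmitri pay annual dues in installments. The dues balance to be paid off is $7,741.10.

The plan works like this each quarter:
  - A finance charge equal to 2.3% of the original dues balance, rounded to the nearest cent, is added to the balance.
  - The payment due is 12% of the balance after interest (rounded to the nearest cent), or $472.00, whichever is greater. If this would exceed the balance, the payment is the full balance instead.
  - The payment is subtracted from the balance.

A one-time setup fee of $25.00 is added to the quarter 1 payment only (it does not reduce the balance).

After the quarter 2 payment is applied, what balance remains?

# | Opening | Interest | Payment | Fee | End bal
1 | $7,741.10 | $178.05 | $950.30 | $25.00 | $6,968.85
2 | $6,968.85 | $178.05 | $857.63 | — | $6,289.27

$6,289.27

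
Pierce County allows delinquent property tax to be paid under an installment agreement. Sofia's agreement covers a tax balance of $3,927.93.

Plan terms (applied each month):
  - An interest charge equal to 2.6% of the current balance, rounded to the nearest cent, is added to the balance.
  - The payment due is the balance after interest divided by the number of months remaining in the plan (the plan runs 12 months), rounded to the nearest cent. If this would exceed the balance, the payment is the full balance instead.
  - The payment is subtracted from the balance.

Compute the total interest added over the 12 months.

$731.44

Month 1: opening $3,927.93; interest $102.13 → $4,030.06; payment $335.84; balance $3,694.22
Month 2: opening $3,694.22; interest $96.05 → $3,790.27; payment $344.57; balance $3,445.70
Month 3: opening $3,445.70; interest $89.59 → $3,535.29; payment $353.53; balance $3,181.76
Month 4: opening $3,181.76; interest $82.73 → $3,264.49; payment $362.72; balance $2,901.77
Month 5: opening $2,901.77; interest $75.45 → $2,977.22; payment $372.15; balance $2,605.07
Month 6: opening $2,605.07; interest $67.73 → $2,672.80; payment $381.83; balance $2,290.97
Month 7: opening $2,290.97; interest $59.57 → $2,350.54; payment $391.76; balance $1,958.78
Month 8: opening $1,958.78; interest $50.93 → $2,009.71; payment $401.94; balance $1,607.77
Month 9: opening $1,607.77; interest $41.80 → $1,649.57; payment $412.39; balance $1,237.18
Month 10: opening $1,237.18; interest $32.17 → $1,269.35; payment $423.12; balance $846.23
Month 11: opening $846.23; interest $22.00 → $868.23; payment $434.12; balance $434.11
Month 12: opening $434.11; interest $11.29 → $445.40; payment $445.40; balance $0.00
Total interest: $102.13 + $96.05 + $89.59 + $82.73 + $75.45 + $67.73 + $59.57 + $50.93 + $41.80 + $32.17 + $22.00 + $11.29 = $731.44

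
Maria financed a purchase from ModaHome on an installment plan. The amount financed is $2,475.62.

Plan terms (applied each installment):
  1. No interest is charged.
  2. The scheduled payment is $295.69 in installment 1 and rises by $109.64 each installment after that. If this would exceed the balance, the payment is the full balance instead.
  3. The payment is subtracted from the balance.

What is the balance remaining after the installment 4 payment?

$635.02

Installment 1: opening $2,475.62; payment $295.69; balance $2,179.93
Installment 2: opening $2,179.93; payment $405.33; balance $1,774.60
Installment 3: opening $1,774.60; payment $514.97; balance $1,259.63
Installment 4: opening $1,259.63; payment $624.61; balance $635.02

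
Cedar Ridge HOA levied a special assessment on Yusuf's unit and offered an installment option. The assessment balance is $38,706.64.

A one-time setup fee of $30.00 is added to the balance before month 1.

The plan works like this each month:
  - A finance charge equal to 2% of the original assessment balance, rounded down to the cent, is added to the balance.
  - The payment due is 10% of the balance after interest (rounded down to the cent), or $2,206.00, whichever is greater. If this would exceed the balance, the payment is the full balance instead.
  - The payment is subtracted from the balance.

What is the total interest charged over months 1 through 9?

$6,967.17

Month 1: $38,736.64 +$774.13 interest = $39,510.77; pay $3,951.07 → $35,559.70
Month 2: $35,559.70 +$774.13 interest = $36,333.83; pay $3,633.38 → $32,700.45
Month 3: $32,700.45 +$774.13 interest = $33,474.58; pay $3,347.45 → $30,127.13
Month 4: $30,127.13 +$774.13 interest = $30,901.26; pay $3,090.12 → $27,811.14
Month 5: $27,811.14 +$774.13 interest = $28,585.27; pay $2,858.52 → $25,726.75
Month 6: $25,726.75 +$774.13 interest = $26,500.88; pay $2,650.08 → $23,850.80
Month 7: $23,850.80 +$774.13 interest = $24,624.93; pay $2,462.49 → $22,162.44
Month 8: $22,162.44 +$774.13 interest = $22,936.57; pay $2,293.65 → $20,642.92
Month 9: $20,642.92 +$774.13 interest = $21,417.05; pay $2,206.00 → $19,211.05
Total interest: $774.13 + $774.13 + $774.13 + $774.13 + $774.13 + $774.13 + $774.13 + $774.13 + $774.13 = $6,967.17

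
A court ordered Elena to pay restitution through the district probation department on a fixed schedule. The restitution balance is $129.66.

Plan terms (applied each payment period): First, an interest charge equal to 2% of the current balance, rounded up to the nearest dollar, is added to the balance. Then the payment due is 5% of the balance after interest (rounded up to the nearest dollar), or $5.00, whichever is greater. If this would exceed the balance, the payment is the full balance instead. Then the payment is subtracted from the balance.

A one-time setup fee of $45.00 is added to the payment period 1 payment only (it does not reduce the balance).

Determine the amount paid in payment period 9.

$6.00

Payment period 1: opening $129.66; interest $3.00 → $132.66; payment $7.00 (+ $45.00 fee); balance $125.66
Payment period 2: opening $125.66; interest $3.00 → $128.66; payment $7.00; balance $121.66
Payment period 3: opening $121.66; interest $3.00 → $124.66; payment $7.00; balance $117.66
Payment period 4: opening $117.66; interest $3.00 → $120.66; payment $7.00; balance $113.66
Payment period 5: opening $113.66; interest $3.00 → $116.66; payment $6.00; balance $110.66
Payment period 6: opening $110.66; interest $3.00 → $113.66; payment $6.00; balance $107.66
Payment period 7: opening $107.66; interest $3.00 → $110.66; payment $6.00; balance $104.66
Payment period 8: opening $104.66; interest $3.00 → $107.66; payment $6.00; balance $101.66
Payment period 9: opening $101.66; interest $3.00 → $104.66; payment $6.00; balance $98.66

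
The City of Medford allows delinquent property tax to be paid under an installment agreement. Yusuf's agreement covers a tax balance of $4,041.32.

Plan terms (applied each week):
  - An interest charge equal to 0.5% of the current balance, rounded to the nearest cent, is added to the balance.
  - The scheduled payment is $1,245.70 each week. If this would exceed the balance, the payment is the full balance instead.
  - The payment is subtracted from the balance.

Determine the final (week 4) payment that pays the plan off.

$348.16

Week 1: $4,041.32 +$20.21 interest = $4,061.53; pay $1,245.70 → $2,815.83
Week 2: $2,815.83 +$14.08 interest = $2,829.91; pay $1,245.70 → $1,584.21
Week 3: $1,584.21 +$7.92 interest = $1,592.13; pay $1,245.70 → $346.43
Week 4: $346.43 +$1.73 interest = $348.16; pay $348.16 → $0.00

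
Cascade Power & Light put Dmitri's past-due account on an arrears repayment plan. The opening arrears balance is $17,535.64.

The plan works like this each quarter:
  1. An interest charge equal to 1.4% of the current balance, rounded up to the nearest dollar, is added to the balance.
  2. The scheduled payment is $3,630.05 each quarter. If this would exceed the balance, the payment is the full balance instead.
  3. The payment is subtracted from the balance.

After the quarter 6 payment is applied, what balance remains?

Quarter 1: opening $17,535.64; interest $246.00 → $17,781.64; payment $3,630.05; balance $14,151.59
Quarter 2: opening $14,151.59; interest $199.00 → $14,350.59; payment $3,630.05; balance $10,720.54
Quarter 3: opening $10,720.54; interest $151.00 → $10,871.54; payment $3,630.05; balance $7,241.49
Quarter 4: opening $7,241.49; interest $102.00 → $7,343.49; payment $3,630.05; balance $3,713.44
Quarter 5: opening $3,713.44; interest $52.00 → $3,765.44; payment $3,630.05; balance $135.39
Quarter 6: opening $135.39; interest $2.00 → $137.39; payment $137.39; balance $0.00

$0.00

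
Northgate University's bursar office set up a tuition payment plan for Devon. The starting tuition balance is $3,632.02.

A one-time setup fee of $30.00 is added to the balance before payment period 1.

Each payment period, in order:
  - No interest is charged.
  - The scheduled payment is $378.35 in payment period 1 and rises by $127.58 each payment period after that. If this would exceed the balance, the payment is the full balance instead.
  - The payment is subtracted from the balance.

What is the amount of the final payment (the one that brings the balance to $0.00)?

Payment period 1: $3,662.02 − $378.35 → $3,283.67
Payment period 2: $3,283.67 − $505.93 → $2,777.74
Payment period 3: $2,777.74 − $633.51 → $2,144.23
Payment period 4: $2,144.23 − $761.09 → $1,383.14
Payment period 5: $1,383.14 − $888.67 → $494.47
Payment period 6: $494.47 − $494.47 → $0.00

$494.47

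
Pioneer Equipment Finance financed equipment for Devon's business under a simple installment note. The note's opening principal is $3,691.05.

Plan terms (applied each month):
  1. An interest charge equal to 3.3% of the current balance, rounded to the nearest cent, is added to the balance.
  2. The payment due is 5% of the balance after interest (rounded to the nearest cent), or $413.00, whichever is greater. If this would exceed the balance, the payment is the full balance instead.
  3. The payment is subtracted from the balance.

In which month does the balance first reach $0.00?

11

Month 1: opening $3,691.05; interest $121.80 → $3,812.85; payment $413.00; balance $3,399.85
Month 2: opening $3,399.85; interest $112.20 → $3,512.05; payment $413.00; balance $3,099.05
Month 3: opening $3,099.05; interest $102.27 → $3,201.32; payment $413.00; balance $2,788.32
Month 4: opening $2,788.32; interest $92.01 → $2,880.33; payment $413.00; balance $2,467.33
Month 5: opening $2,467.33; interest $81.42 → $2,548.75; payment $413.00; balance $2,135.75
Month 6: opening $2,135.75; interest $70.48 → $2,206.23; payment $413.00; balance $1,793.23
Month 7: opening $1,793.23; interest $59.18 → $1,852.41; payment $413.00; balance $1,439.41
Month 8: opening $1,439.41; interest $47.50 → $1,486.91; payment $413.00; balance $1,073.91
Month 9: opening $1,073.91; interest $35.44 → $1,109.35; payment $413.00; balance $696.35
Month 10: opening $696.35; interest $22.98 → $719.33; payment $413.00; balance $306.33
Month 11: opening $306.33; interest $10.11 → $316.44; payment $316.44; balance $0.00
Balance reaches $0.00 in month 11.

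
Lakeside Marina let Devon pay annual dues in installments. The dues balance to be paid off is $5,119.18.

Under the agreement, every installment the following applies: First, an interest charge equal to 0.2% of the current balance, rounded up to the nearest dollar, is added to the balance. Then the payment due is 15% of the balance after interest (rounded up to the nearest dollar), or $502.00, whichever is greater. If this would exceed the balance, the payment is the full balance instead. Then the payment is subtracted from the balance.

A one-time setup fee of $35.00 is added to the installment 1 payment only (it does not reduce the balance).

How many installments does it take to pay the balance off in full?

Installment 1: opening $5,119.18; interest $11.00 → $5,130.18; payment $770.00 (+ $35.00 fee); balance $4,360.18
Installment 2: opening $4,360.18; interest $9.00 → $4,369.18; payment $656.00; balance $3,713.18
Installment 3: opening $3,713.18; interest $8.00 → $3,721.18; payment $559.00; balance $3,162.18
Installment 4: opening $3,162.18; interest $7.00 → $3,169.18; payment $502.00; balance $2,667.18
Installment 5: opening $2,667.18; interest $6.00 → $2,673.18; payment $502.00; balance $2,171.18
Installment 6: opening $2,171.18; interest $5.00 → $2,176.18; payment $502.00; balance $1,674.18
Installment 7: opening $1,674.18; interest $4.00 → $1,678.18; payment $502.00; balance $1,176.18
Installment 8: opening $1,176.18; interest $3.00 → $1,179.18; payment $502.00; balance $677.18
Installment 9: opening $677.18; interest $2.00 → $679.18; payment $502.00; balance $177.18
Installment 10: opening $177.18; interest $1.00 → $178.18; payment $178.18; balance $0.00
Balance reaches $0.00 in installment 10.

10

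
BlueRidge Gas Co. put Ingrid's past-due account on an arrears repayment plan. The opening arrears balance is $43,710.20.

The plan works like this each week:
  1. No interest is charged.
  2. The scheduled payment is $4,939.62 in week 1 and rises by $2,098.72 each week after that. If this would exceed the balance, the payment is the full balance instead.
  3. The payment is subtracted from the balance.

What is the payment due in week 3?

# | Opening | Payment | End bal
1 | $43,710.20 | $4,939.62 | $38,770.58
2 | $38,770.58 | $7,038.34 | $31,732.24
3 | $31,732.24 | $9,137.06 | $22,595.18

$9,137.06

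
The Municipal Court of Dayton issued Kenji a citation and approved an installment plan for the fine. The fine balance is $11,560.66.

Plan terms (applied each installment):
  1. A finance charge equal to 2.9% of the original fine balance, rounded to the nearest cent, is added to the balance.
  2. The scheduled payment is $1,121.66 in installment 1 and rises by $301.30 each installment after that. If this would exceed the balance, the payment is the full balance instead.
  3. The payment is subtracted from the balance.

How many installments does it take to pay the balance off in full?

# | Opening | Interest | Payment | End bal
1 | $11,560.66 | $335.26 | $1,121.66 | $10,774.26
2 | $10,774.26 | $335.26 | $1,422.96 | $9,686.56
3 | $9,686.56 | $335.26 | $1,724.26 | $8,297.56
4 | $8,297.56 | $335.26 | $2,025.56 | $6,607.26
5 | $6,607.26 | $335.26 | $2,326.86 | $4,615.66
6 | $4,615.66 | $335.26 | $2,628.16 | $2,322.76
7 | $2,322.76 | $335.26 | $2,658.02 | $0.00
Balance reaches $0.00 in installment 7.

7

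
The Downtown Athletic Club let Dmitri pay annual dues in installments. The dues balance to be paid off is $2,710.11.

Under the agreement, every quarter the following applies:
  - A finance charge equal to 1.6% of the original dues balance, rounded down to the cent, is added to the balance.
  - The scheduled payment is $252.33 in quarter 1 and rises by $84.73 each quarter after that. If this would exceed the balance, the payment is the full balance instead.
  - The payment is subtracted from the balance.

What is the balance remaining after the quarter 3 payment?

Quarter 1: $2,710.11 +$43.36 interest = $2,753.47; pay $252.33 → $2,501.14
Quarter 2: $2,501.14 +$43.36 interest = $2,544.50; pay $337.06 → $2,207.44
Quarter 3: $2,207.44 +$43.36 interest = $2,250.80; pay $421.79 → $1,829.01

$1,829.01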